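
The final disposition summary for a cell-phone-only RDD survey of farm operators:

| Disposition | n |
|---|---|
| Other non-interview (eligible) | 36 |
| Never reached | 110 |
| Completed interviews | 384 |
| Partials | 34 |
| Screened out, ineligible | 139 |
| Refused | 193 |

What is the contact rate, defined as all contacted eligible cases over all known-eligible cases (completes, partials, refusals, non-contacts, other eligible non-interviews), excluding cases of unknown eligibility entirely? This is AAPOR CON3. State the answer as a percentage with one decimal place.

85.5%

Num → 384 + 34 + 193 + 36 = 647
Base → 384 + 34 + 193 + 110 + 36 = 757
CON3 = 647 / 757 = 0.8547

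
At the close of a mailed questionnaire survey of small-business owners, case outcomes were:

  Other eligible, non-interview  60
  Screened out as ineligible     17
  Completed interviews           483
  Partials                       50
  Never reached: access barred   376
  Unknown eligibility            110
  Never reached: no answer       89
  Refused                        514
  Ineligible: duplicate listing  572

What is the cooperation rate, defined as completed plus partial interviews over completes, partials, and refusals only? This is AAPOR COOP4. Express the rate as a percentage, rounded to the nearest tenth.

No contact after all attempts = 89 + 376 = 465
Ineligible = 17 + 572 = 589
Numerator: 483 + 50 = 533
Denom: 483 + 50 + 514 = 1047
COOP4 = 533 / 1047 = 0.5091

50.9%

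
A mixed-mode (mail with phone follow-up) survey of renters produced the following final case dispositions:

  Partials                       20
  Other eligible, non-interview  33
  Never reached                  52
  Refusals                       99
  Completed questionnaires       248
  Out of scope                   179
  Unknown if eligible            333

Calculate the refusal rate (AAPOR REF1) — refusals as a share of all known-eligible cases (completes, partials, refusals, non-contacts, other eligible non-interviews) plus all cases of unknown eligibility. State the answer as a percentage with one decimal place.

12.6%

Numerator: 99
Base: 248 + 20 + 99 + 52 + 33 + 333 = 785
REF1 = 99 / 785 = 0.1261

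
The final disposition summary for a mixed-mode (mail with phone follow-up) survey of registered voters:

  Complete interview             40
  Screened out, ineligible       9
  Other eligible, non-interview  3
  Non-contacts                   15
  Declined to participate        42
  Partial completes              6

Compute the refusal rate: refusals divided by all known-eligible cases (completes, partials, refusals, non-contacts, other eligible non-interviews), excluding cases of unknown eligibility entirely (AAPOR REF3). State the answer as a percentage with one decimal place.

Num: 42
Denom: 40 + 6 + 42 + 15 + 3 = 106
REF3 = 42 / 106 = 0.3962

39.6%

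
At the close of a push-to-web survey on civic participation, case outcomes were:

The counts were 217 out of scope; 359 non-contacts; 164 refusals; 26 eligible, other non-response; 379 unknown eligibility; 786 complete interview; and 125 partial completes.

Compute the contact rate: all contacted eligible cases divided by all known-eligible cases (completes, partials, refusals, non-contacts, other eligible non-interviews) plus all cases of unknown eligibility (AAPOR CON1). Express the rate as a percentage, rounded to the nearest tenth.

Num = 786 + 125 + 164 + 26 = 1101
Denominator = 786 + 125 + 164 + 359 + 26 + 379 = 1839
CON1 = 1101 / 1839 = 0.5987

59.9%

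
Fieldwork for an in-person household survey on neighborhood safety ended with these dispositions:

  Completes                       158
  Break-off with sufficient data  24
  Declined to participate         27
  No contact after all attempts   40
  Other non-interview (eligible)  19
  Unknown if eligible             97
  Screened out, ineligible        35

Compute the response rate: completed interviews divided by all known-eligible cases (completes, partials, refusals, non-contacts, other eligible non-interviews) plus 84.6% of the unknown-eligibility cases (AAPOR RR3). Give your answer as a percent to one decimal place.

Numerator → 158
Eligible (known) → 158 + 24 + 27 + 40 + 19 = 268
e × U → 0.8460 × 97 = 82.06
Base → 268 + 82.06 = 350.06
RR3 = 158 / 350.06 = 0.4514

45.1%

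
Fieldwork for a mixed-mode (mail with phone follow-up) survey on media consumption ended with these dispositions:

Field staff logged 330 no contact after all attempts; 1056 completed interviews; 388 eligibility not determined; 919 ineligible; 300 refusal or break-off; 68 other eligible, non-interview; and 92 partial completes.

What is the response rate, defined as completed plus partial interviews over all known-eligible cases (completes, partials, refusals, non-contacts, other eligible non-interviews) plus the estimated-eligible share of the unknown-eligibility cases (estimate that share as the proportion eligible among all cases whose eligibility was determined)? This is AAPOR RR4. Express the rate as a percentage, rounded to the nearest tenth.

Top → 1056 + 92 = 1148
Determined eligible → 1056 + 92 + 300 + 330 + 68 = 1846
e = 1846 / (1846 + 919) = 1846 / 2765 = 0.6676
e × U → 0.6676 × 388 = 259.03
Base → 1846 + 259.03 = 2105.03
RR4 = 1148 / 2105.03 = 0.5454

54.5%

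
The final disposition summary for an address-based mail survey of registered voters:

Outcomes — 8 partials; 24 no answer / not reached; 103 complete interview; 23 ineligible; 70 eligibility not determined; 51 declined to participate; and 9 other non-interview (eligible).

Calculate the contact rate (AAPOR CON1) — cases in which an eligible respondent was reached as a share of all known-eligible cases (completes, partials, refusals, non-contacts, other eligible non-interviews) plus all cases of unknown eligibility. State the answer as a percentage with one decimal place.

Top = 103 + 8 + 51 + 9 = 171
Denominator = 103 + 8 + 51 + 24 + 9 + 70 = 265
CON1 = 171 / 265 = 0.6453

64.5%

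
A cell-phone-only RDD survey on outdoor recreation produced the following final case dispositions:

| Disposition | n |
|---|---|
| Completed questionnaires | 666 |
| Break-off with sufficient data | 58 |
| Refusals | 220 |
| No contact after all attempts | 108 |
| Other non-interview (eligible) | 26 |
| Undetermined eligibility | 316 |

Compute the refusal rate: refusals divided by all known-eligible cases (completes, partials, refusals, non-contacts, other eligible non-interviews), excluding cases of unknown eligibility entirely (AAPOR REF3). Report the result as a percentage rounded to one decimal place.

Top → 220
Base → 666 + 58 + 220 + 108 + 26 = 1078
REF3 = 220 / 1078 = 0.2041

20.4%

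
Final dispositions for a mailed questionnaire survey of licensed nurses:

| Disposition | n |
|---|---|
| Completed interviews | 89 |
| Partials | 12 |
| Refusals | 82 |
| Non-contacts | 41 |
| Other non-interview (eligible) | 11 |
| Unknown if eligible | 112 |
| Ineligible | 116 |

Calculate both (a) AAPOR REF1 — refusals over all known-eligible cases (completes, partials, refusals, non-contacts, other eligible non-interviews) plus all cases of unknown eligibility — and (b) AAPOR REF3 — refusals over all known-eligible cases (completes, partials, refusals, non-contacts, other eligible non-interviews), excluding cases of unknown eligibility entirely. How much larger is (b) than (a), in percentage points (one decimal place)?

Top: 82
Denom: 89 + 12 + 82 + 41 + 11 + 112 = 347
REF1 = 82 / 347 = 0.2363
Denom: 89 + 12 + 82 + 41 + 11 = 235
REF3 = 82 / 235 = 0.3489
Difference = 34.89 − 23.63 = 11.26 percentage points

11.3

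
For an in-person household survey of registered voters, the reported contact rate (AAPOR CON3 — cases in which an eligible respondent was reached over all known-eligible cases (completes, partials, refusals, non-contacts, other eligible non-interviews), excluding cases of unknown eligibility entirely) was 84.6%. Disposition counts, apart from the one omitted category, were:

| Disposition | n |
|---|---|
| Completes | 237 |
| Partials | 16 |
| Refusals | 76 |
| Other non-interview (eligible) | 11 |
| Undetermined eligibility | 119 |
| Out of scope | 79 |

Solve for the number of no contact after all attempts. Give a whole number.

62

Num: 237 + 16 + 76 + 11 = 340
CON3 = 340 / D = 0.846
D = 340 / 0.846 = 401.9
Rest of base = 340
no contact after all attempts = 401.9 − 340 ≈ 62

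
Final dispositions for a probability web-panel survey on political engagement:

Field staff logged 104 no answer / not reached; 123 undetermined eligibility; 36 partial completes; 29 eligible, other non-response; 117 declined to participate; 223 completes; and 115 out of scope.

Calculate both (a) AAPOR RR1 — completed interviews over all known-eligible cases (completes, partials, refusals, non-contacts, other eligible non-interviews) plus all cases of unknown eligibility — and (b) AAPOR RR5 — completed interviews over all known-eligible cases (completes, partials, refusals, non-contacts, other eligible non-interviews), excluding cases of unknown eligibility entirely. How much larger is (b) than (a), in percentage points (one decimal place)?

8.5

Top → 223
Base → 223 + 36 + 117 + 104 + 29 + 123 = 632
RR1 = 223 / 632 = 0.3528
Base → 223 + 36 + 117 + 104 + 29 = 509
RR5 = 223 / 509 = 0.4381
Difference = 43.81 − 35.28 = 8.53 percentage points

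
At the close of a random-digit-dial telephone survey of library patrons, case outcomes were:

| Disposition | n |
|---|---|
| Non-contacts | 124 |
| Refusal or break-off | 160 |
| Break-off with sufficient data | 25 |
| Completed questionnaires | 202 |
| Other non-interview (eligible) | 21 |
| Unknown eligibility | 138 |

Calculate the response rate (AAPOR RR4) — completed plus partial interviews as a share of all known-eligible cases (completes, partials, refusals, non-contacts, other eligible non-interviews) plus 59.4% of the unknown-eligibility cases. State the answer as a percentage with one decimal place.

Numerator = 202 + 25 = 227
Eligible (known) = 202 + 25 + 160 + 124 + 21 = 532
Estimated eligible among unknowns = 0.5940 × 138 = 81.97
Denominator = 532 + 81.97 = 613.97
RR4 = 227 / 613.97 = 0.3697

37.0%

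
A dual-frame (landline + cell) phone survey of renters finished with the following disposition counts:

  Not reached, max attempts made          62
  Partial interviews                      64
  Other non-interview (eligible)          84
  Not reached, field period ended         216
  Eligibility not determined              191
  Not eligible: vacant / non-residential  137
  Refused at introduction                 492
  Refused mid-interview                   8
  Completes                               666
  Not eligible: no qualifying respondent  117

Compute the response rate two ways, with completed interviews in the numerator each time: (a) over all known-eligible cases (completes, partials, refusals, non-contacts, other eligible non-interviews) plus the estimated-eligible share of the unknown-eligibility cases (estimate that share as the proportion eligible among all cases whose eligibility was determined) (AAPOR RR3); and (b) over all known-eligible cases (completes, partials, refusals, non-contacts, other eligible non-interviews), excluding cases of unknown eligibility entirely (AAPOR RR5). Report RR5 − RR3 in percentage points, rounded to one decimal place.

3.9

Refused = 492 + 8 = 500
Never reached = 216 + 62 = 278
Out of scope = 117 + 137 = 254
Num = 666
Determined eligible = 666 + 64 + 500 + 278 + 84 = 1592
e = 1592 / (1592 + 254) = 1592 / 1846 = 0.8624
Eligible share of unknowns = 0.8624 × 191 = 164.72
Denominator = 1592 + 164.72 = 1756.72
RR3 = 666 / 1756.72 = 0.3791
Denominator = 666 + 64 + 500 + 278 + 84 = 1592
RR5 = 666 / 1592 = 0.4183
Difference = 41.83 − 37.91 = 3.92 percentage points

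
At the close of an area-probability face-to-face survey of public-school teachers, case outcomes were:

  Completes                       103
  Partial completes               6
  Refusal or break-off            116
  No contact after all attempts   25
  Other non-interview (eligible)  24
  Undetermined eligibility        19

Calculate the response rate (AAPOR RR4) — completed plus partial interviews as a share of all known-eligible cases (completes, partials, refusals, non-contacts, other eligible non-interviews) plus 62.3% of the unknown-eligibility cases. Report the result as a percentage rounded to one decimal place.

Top: 103 + 6 = 109
Known eligible: 103 + 6 + 116 + 25 + 24 = 274
e × U: 0.6230 × 19 = 11.84
Denominator: 274 + 11.84 = 285.84
RR4 = 109 / 285.84 = 0.3813

38.1%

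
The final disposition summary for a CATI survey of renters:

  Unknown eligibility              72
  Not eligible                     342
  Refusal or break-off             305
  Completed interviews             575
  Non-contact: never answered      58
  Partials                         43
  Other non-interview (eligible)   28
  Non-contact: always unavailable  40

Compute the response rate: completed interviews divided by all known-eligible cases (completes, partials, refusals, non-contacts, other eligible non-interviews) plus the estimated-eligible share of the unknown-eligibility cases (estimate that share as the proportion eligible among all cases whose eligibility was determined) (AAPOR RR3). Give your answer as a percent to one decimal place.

Non-contacts = 58 + 40 = 98
Numerator = 575
Determined eligible = 575 + 43 + 305 + 98 + 28 = 1049
e = 1049 / (1049 + 342) = 1049 / 1391 = 0.7541
e × U = 0.7541 × 72 = 54.30
Denominator = 1049 + 54.30 = 1103.30
RR3 = 575 / 1103.30 = 0.5212

52.1%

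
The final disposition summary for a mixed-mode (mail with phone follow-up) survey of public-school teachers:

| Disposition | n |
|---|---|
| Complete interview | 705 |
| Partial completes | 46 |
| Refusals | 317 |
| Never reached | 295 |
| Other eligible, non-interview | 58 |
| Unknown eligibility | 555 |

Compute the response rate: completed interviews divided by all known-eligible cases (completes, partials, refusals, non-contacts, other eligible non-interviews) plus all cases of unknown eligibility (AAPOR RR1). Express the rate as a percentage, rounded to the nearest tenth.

35.7%

Num = 705
Denom = 705 + 46 + 317 + 295 + 58 + 555 = 1976
RR1 = 705 / 1976 = 0.3568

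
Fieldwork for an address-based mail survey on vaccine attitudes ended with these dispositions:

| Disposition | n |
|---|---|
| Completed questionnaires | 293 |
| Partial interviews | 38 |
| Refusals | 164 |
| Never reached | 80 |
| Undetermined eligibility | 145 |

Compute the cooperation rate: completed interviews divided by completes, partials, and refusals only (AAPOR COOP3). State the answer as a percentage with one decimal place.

59.2%

Numerator = 293
Denominator = 293 + 38 + 164 = 495
COOP3 = 293 / 495 = 0.5919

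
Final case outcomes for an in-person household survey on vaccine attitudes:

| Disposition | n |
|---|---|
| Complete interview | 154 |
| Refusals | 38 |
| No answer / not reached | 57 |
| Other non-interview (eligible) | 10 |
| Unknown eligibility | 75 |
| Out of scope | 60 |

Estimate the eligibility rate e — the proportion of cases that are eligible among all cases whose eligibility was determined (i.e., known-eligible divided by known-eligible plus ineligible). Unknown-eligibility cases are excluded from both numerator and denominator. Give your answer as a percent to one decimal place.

81.2%

Eligible (known): 154 + 38 + 57 + 10 = 259
e = 259 / (259 + 60) = 259 / 319 = 0.8119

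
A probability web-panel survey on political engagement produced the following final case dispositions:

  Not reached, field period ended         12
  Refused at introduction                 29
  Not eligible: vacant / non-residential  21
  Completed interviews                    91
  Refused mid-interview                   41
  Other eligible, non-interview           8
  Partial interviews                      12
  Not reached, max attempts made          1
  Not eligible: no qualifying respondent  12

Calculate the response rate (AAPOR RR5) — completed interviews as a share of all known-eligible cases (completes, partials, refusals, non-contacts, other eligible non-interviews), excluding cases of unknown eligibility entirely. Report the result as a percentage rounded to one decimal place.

46.9%

Refused = 29 + 41 = 70
Non-contacts = 12 + 1 = 13
Not eligible = 12 + 21 = 33
Num: 91
Base: 91 + 12 + 70 + 13 + 8 = 194
RR5 = 91 / 194 = 0.4691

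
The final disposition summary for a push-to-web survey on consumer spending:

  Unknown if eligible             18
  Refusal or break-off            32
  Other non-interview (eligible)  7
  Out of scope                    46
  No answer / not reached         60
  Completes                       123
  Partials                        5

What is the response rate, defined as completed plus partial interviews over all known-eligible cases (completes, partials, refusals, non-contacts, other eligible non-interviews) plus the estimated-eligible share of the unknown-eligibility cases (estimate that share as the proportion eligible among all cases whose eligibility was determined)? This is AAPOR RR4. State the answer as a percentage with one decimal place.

Num = 123 + 5 = 128
Determined eligible = 123 + 5 + 32 + 60 + 7 = 227
e = 227 / (227 + 46) = 227 / 273 = 0.8315
Eligible share of unknowns = 0.8315 × 18 = 14.97
Denom = 227 + 14.97 = 241.97
RR4 = 128 / 241.97 = 0.5290

52.9%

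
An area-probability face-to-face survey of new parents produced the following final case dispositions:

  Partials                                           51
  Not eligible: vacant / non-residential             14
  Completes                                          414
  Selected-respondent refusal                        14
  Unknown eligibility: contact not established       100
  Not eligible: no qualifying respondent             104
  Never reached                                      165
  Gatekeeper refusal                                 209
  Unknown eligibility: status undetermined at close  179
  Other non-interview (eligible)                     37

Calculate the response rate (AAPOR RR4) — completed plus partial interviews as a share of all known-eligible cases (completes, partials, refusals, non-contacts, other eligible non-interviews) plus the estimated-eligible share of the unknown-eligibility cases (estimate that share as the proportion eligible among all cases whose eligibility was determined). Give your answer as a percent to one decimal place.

40.9%

Refused = 209 + 14 = 223
Undetermined eligibility = 100 + 179 = 279
Out of scope = 104 + 14 = 118
Top → 414 + 51 = 465
Eligible (known) → 414 + 51 + 223 + 165 + 37 = 890
e = 890 / (890 + 118) = 890 / 1008 = 0.8829
Eligible share of unknowns → 0.8829 × 279 = 246.33
Denom → 890 + 246.33 = 1136.33
RR4 = 465 / 1136.33 = 0.4092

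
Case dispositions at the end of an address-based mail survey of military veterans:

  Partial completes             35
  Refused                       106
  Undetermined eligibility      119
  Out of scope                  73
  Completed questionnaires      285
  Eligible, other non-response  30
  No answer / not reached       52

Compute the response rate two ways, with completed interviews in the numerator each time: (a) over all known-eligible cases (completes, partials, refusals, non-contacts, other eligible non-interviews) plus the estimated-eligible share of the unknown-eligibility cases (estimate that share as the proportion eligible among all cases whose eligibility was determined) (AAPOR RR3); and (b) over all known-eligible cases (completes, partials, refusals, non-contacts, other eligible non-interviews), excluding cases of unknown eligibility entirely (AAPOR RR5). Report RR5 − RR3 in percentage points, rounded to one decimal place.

9.5

Num → 285
Known eligible → 285 + 35 + 106 + 52 + 30 = 508
e = 508 / (508 + 73) = 508 / 581 = 0.8744
e × U → 0.8744 × 119 = 104.05
Denominator → 508 + 104.05 = 612.05
RR3 = 285 / 612.05 = 0.4656
Denominator → 285 + 35 + 106 + 52 + 30 = 508
RR5 = 285 / 508 = 0.5610
Difference = 56.10 − 46.56 = 9.54 percentage points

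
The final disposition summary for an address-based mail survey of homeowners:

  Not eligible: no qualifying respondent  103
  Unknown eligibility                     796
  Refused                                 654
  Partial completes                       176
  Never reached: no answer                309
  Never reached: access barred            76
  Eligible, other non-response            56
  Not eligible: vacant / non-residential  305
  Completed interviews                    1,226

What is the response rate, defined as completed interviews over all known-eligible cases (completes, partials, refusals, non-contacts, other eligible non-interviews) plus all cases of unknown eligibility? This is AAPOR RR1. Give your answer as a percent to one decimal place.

No answer / not reached = 309 + 76 = 385
Screened out, ineligible = 103 + 305 = 408
Top = 1226
Denom = 1226 + 176 + 654 + 385 + 56 + 796 = 3293
RR1 = 1226 / 3293 = 0.3723

37.2%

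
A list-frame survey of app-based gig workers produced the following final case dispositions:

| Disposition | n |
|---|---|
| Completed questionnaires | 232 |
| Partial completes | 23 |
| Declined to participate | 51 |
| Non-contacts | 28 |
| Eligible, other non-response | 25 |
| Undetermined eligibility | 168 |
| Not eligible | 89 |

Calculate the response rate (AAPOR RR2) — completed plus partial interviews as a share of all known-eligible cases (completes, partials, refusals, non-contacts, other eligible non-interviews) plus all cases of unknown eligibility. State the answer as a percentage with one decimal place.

48.4%

Numerator = 232 + 23 = 255
Denominator = 232 + 23 + 51 + 28 + 25 + 168 = 527
RR2 = 255 / 527 = 0.4839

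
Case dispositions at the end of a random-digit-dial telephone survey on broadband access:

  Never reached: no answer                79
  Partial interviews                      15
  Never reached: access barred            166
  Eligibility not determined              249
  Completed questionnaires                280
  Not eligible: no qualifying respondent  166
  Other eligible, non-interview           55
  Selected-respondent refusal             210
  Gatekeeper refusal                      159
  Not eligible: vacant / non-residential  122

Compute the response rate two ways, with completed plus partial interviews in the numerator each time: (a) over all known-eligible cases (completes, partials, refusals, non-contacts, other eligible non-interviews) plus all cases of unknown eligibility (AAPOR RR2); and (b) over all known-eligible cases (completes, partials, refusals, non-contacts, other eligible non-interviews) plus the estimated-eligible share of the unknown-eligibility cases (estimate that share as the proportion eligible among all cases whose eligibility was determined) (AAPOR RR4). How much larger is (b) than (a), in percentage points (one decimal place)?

1.2

Refused = 159 + 210 = 369
Never reached = 79 + 166 = 245
Out of scope = 166 + 122 = 288
Num = 280 + 15 = 295
Denominator = 280 + 15 + 369 + 245 + 55 + 249 = 1213
RR2 = 295 / 1213 = 0.2432
Eligible (known) = 280 + 15 + 369 + 245 + 55 = 964
e = 964 / (964 + 288) = 964 / 1252 = 0.7700
Estimated eligible among unknowns = 0.7700 × 249 = 191.73
Denominator = 964 + 191.73 = 1155.73
RR4 = 295 / 1155.73 = 0.2552
Difference = 25.52 − 24.32 = 1.20 percentage points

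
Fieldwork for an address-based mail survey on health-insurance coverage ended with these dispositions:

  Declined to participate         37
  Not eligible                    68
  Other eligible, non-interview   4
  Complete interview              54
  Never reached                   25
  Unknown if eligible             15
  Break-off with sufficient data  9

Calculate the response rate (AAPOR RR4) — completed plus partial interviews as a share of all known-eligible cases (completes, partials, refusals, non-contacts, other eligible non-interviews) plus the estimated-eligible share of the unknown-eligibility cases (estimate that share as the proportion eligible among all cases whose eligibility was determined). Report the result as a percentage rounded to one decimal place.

Num = 54 + 9 = 63
Determined eligible = 54 + 9 + 37 + 25 + 4 = 129
e = 129 / (129 + 68) = 129 / 197 = 0.6548
Eligible share of unknowns = 0.6548 × 15 = 9.82
Denominator = 129 + 9.82 = 138.82
RR4 = 63 / 138.82 = 0.4538

45.4%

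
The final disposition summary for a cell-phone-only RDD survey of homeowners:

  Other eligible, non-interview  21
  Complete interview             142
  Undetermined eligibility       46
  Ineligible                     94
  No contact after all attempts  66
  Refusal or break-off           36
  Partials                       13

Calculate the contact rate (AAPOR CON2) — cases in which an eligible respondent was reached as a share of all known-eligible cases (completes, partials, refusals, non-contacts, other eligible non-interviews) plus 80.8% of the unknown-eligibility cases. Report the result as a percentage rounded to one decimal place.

67.3%

Num = 142 + 13 + 36 + 21 = 212
Eligible (known) = 142 + 13 + 36 + 66 + 21 = 278
Estimated eligible among unknowns = 0.8080 × 46 = 37.17
Denominator = 278 + 37.17 = 315.17
CON2 = 212 / 315.17 = 0.6727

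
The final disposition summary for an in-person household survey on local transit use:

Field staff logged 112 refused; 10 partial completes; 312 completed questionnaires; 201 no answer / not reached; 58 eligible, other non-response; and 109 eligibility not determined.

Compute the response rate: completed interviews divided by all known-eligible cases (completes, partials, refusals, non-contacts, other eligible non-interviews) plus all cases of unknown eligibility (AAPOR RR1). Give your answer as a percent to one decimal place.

Top: 312
Denominator: 312 + 10 + 112 + 201 + 58 + 109 = 802
RR1 = 312 / 802 = 0.3890

38.9%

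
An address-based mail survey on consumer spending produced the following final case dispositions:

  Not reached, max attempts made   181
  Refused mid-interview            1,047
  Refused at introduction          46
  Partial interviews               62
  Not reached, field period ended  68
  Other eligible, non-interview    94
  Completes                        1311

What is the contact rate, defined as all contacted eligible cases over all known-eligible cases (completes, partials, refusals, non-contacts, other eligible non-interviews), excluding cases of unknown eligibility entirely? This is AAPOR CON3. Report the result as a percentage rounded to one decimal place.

91.1%

Refused = 46 + 1047 = 1093
Never reached = 68 + 181 = 249
Top = 1311 + 62 + 1093 + 94 = 2560
Base = 1311 + 62 + 1093 + 249 + 94 = 2809
CON3 = 2560 / 2809 = 0.9114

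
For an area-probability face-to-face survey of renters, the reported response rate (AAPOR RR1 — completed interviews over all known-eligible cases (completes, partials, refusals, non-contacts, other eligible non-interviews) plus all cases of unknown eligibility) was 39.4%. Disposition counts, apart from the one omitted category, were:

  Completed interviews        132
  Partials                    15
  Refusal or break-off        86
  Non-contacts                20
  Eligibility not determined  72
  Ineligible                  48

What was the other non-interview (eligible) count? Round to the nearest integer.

RR1 = 132 / D = 0.394
D = 132 / 0.394 = 335.0
Other denominator terms total 325
other non-interview (eligible) = 335.0 − 325 ≈ 10

10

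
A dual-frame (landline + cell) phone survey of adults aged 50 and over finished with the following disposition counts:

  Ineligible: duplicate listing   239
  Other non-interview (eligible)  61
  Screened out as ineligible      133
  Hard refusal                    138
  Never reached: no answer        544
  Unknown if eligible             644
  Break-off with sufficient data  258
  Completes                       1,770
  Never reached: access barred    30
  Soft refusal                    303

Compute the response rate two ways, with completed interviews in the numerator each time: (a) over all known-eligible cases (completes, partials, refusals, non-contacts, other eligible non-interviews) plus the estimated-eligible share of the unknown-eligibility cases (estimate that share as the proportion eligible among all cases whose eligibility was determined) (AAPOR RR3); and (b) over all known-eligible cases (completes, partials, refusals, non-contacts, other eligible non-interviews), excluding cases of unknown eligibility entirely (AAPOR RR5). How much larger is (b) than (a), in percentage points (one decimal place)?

Refusal or break-off = 138 + 303 = 441
Never reached = 544 + 30 = 574
Ineligible = 133 + 239 = 372
Top: 1770
Determined eligible: 1770 + 258 + 441 + 574 + 61 = 3104
e = 3104 / (3104 + 372) = 3104 / 3476 = 0.8930
e × U: 0.8930 × 644 = 575.09
Denom: 3104 + 575.09 = 3679.09
RR3 = 1770 / 3679.09 = 0.4811
Denom: 1770 + 258 + 441 + 574 + 61 = 3104
RR5 = 1770 / 3104 = 0.5702
Difference = 57.02 − 48.11 = 8.91 percentage points

8.9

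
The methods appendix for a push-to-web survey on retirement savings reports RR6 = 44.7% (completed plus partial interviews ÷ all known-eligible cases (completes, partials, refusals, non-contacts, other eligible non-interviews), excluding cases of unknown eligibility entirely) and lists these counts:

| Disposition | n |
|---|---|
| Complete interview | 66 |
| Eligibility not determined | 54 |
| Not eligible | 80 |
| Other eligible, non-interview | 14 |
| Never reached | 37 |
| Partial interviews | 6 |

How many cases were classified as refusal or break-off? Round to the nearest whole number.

Numerator: 66 + 6 = 72
RR6 = 72 / D = 0.447
D = 72 / 0.447 = 161.1
Remaining denominator categories sum to 123
refusal or break-off = 161.1 − 123 ≈ 38

38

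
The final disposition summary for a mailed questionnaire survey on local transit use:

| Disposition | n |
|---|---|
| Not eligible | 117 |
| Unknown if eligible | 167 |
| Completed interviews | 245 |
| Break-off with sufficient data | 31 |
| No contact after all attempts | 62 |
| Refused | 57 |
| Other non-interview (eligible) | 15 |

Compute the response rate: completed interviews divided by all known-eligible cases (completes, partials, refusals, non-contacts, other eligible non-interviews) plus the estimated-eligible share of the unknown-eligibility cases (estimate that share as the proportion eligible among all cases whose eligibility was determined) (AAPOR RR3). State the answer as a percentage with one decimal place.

45.4%

Top: 245
Eligible (known): 245 + 31 + 57 + 62 + 15 = 410
e = 410 / (410 + 117) = 410 / 527 = 0.7780
Eligible share of unknowns: 0.7780 × 167 = 129.93
Denom: 410 + 129.93 = 539.93
RR3 = 245 / 539.93 = 0.4538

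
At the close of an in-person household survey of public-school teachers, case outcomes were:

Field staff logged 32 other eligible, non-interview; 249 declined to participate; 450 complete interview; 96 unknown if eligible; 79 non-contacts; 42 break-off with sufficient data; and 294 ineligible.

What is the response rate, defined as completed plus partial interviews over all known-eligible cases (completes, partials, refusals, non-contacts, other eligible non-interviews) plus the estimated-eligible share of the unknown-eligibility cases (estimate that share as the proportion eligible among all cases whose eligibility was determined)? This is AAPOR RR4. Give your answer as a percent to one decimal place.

53.3%

Numerator: 450 + 42 = 492
Known eligible: 450 + 42 + 249 + 79 + 32 = 852
e = 852 / (852 + 294) = 852 / 1146 = 0.7435
Eligible share of unknowns: 0.7435 × 96 = 71.38
Denom: 852 + 71.38 = 923.38
RR4 = 492 / 923.38 = 0.5328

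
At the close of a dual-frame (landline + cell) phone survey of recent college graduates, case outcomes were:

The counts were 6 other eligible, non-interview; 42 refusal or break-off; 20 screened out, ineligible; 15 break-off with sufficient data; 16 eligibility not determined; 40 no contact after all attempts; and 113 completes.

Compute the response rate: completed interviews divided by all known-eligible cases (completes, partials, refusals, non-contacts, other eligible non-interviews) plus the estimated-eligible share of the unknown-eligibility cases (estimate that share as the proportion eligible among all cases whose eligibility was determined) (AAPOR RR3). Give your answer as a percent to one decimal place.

49.0%

Top = 113
Known eligible = 113 + 15 + 42 + 40 + 6 = 216
e = 216 / (216 + 20) = 216 / 236 = 0.9153
Estimated eligible among unknowns = 0.9153 × 16 = 14.64
Denom = 216 + 14.64 = 230.64
RR3 = 113 / 230.64 = 0.4899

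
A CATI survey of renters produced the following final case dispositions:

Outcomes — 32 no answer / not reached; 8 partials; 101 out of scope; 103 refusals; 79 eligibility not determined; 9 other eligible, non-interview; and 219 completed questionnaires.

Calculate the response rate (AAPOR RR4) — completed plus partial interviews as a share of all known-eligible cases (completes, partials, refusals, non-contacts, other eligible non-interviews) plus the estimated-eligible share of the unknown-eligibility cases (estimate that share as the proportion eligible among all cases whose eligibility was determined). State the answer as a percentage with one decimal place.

52.4%

Numerator = 219 + 8 = 227
Determined eligible = 219 + 8 + 103 + 32 + 9 = 371
e = 371 / (371 + 101) = 371 / 472 = 0.7860
Estimated eligible among unknowns = 0.7860 × 79 = 62.09
Denom = 371 + 62.09 = 433.09
RR4 = 227 / 433.09 = 0.5241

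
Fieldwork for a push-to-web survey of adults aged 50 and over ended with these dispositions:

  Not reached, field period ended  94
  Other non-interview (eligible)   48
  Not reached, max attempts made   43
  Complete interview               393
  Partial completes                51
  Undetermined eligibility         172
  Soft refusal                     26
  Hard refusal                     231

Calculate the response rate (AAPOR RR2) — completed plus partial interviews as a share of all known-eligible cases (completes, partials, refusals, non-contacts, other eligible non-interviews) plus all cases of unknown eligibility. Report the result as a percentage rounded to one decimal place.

42.0%

Declined to participate = 231 + 26 = 257
No answer / not reached = 94 + 43 = 137
Num → 393 + 51 = 444
Denom → 393 + 51 + 257 + 137 + 48 + 172 = 1058
RR2 = 444 / 1058 = 0.4197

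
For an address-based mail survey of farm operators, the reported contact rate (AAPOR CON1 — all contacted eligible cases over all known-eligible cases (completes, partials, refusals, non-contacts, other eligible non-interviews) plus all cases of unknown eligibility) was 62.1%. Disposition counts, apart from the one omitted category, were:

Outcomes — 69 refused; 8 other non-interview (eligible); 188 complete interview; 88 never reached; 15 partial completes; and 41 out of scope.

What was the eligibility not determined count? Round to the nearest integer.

Numerator = 188 + 15 + 69 + 8 = 280
CON1 = 280 / D = 0.621
D = 280 / 0.621 = 450.9
Rest of base = 368
eligibility not determined = 450.9 − 368 ≈ 83

83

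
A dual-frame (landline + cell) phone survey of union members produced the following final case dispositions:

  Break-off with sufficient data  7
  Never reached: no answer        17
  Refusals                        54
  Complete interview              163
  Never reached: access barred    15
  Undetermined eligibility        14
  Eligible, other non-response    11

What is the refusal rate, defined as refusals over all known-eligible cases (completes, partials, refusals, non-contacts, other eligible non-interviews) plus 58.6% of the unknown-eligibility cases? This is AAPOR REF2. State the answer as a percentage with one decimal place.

No contact after all attempts = 17 + 15 = 32
Top: 54
Determined eligible: 163 + 7 + 54 + 32 + 11 = 267
Estimated eligible among unknowns: 0.5860 × 14 = 8.20
Denominator: 267 + 8.20 = 275.20
REF2 = 54 / 275.20 = 0.1962

19.6%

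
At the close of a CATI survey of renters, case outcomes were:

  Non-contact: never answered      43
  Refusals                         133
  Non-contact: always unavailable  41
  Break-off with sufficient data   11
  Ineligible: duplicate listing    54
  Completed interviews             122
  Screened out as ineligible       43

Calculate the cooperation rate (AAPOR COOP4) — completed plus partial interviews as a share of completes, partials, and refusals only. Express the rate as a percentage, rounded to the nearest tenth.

No contact after all attempts = 43 + 41 = 84
Not eligible = 43 + 54 = 97
Top → 122 + 11 = 133
Denom → 122 + 11 + 133 = 266
COOP4 = 133 / 266 = 0.5000

50.0%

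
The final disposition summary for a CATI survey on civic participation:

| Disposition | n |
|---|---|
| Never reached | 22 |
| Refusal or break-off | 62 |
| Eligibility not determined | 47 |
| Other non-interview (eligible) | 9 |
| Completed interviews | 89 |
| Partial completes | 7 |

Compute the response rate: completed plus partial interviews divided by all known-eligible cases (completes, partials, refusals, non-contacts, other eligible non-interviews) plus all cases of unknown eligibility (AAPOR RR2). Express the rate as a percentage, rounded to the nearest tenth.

40.7%

Numerator: 89 + 7 = 96
Denominator: 89 + 7 + 62 + 22 + 9 + 47 = 236
RR2 = 96 / 236 = 0.4068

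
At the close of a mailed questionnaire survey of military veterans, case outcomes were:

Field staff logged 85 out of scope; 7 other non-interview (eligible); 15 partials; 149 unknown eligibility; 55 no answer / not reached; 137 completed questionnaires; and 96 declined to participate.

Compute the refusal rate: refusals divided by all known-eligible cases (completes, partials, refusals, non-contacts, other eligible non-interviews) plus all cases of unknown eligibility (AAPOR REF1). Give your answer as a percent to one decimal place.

Top: 96
Denom: 137 + 15 + 96 + 55 + 7 + 149 = 459
REF1 = 96 / 459 = 0.2092

20.9%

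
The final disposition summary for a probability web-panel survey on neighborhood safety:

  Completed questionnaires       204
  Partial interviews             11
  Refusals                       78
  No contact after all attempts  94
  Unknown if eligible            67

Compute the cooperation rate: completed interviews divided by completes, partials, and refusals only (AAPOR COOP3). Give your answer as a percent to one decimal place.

69.6%

Numerator: 204
Base: 204 + 11 + 78 = 293
COOP3 = 204 / 293 = 0.6962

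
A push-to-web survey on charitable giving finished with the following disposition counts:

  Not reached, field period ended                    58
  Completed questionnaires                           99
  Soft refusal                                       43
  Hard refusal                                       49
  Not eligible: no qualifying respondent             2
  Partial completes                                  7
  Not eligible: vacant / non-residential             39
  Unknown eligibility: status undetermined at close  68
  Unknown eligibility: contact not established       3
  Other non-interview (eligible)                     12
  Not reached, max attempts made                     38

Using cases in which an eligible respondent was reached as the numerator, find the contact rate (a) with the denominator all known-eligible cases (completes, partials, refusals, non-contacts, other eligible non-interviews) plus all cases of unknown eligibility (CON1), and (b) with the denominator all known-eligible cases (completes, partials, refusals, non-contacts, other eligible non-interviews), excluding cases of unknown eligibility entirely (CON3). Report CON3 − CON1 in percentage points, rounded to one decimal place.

Refused = 49 + 43 = 92
No contact after all attempts = 58 + 38 = 96
Unknown if eligible = 3 + 68 = 71
Out of scope = 2 + 39 = 41
Top = 99 + 7 + 92 + 12 = 210
Denominator = 99 + 7 + 92 + 96 + 12 + 71 = 377
CON1 = 210 / 377 = 0.5570
Denominator = 99 + 7 + 92 + 96 + 12 = 306
CON3 = 210 / 306 = 0.6863
Difference = 68.63 − 55.70 = 12.93 percentage points

12.9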